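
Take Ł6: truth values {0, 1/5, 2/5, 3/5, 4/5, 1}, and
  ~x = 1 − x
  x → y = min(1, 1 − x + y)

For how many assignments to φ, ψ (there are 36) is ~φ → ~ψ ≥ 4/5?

26

value 1: 21 assignments (counts)
value 4/5: 5 assignments (counts)
value 3/5: 4 assignments
value 2/5: 3 assignments
value 1/5: 2 assignments
value 0: 1 assignment
So 26 of the 36 assignments meet the threshold.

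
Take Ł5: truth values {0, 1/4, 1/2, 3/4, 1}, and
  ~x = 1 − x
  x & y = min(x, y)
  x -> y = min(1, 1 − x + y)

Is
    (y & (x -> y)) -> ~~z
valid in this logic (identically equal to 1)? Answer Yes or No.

Counterexample: take x = 0, y = 1/4, z = 0.
x -> y = 0 -> 1/4 = 1
y & (x -> y) = 1/4 & 1 = 1/4
~z = ~0 = 1
~~z = ~1 = 0
(y & (x -> y)) -> ~~z = 1/4 -> 0 = 3/4
This gives 3/4 ≠ 1.

No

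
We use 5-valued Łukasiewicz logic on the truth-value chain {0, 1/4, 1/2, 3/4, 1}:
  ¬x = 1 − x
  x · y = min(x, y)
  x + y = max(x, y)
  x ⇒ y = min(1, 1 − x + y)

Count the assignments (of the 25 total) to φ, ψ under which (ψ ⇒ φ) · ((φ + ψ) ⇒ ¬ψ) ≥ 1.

value 1: 9 assignments (counts)
value 3/4: 4 assignments
value 1/2: 5 assignments
value 1/4: 2 assignments
value 0: 5 assignments
So 9 of the 25 assignments meet the threshold.

9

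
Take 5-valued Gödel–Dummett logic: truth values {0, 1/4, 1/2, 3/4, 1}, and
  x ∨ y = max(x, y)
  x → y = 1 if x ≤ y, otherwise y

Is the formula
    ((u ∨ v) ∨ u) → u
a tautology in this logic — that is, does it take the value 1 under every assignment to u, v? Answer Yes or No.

No

Counterexample: take u = 0, v = 1/4.
u ∨ v = 0 ∨ 1/4 = 1/4
(u ∨ v) ∨ u = 1/4 ∨ 0 = 1/4
((u ∨ v) ∨ u) → u = 1/4 → 0 = 0
This gives 0 ≠ 1.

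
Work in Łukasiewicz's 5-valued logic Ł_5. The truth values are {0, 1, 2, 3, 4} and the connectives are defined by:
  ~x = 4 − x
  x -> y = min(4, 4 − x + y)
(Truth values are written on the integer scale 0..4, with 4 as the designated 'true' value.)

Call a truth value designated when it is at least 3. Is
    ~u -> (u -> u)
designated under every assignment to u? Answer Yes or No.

Yes

u = 0 ↦ 4
u = 1 ↦ 4
u = 2 ↦ 4
u = 3 ↦ 4
u = 4 ↦ 4
Every assignment gives a value ≥ 3.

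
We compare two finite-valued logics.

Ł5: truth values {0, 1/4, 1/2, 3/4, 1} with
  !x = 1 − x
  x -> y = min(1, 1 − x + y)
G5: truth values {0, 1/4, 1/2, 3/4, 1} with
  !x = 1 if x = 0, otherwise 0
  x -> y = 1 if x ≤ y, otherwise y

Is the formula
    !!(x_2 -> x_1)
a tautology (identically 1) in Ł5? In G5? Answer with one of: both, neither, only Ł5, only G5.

In Ł5: at x_1 = 0, x_2 = 1/4 the value is 3/4 — not a tautology.
In G5: at x_1 = 0, x_2 = 1/4 the value is 0 — not a tautology.

neither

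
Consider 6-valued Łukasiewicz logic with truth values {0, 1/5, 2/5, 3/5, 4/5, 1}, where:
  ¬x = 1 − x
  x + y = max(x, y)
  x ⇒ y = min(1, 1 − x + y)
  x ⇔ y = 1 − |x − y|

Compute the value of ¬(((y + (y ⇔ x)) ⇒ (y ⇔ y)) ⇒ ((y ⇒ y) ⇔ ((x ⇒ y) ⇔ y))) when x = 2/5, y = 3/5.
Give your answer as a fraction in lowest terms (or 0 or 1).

y ⇔ x = 3/5 ⇔ 2/5 = 4/5
y + (y ⇔ x) = 3/5 + 4/5 = 4/5
y ⇔ y = 3/5 ⇔ 3/5 = 1
(y + (y ⇔ x)) ⇒ (y ⇔ y) = 4/5 ⇒ 1 = 1
y ⇒ y = 3/5 ⇒ 3/5 = 1
x ⇒ y = 2/5 ⇒ 3/5 = 1
(x ⇒ y) ⇔ y = 1 ⇔ 3/5 = 3/5
(y ⇒ y) ⇔ ((x ⇒ y) ⇔ y) = 1 ⇔ 3/5 = 3/5
((y + (y ⇔ x)) ⇒ (y ⇔ y)) ⇒ ((y ⇒ y) ⇔ ((x ⇒ y) ⇔ y)) = 1 ⇒ 3/5 = 3/5
¬(((y + (y ⇔ x)) ⇒ (y ⇔ y)) ⇒ ((y ⇒ y) ⇔ ((x ⇒ y) ⇔ y))) = ¬3/5 = 2/5

2/5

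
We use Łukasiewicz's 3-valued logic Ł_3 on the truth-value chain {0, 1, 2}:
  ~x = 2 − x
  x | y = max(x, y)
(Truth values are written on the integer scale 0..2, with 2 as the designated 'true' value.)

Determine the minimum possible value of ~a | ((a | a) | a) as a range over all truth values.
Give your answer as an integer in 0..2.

1

Take a = 1:
~a = ~1 = 1
a | a = 1 | 1 = 1
(a | a) | a = 1 | 1 = 1
~a | ((a | a) | a) = 1 | 1 = 1
No assignment yields a value below 1, so this is the minimum.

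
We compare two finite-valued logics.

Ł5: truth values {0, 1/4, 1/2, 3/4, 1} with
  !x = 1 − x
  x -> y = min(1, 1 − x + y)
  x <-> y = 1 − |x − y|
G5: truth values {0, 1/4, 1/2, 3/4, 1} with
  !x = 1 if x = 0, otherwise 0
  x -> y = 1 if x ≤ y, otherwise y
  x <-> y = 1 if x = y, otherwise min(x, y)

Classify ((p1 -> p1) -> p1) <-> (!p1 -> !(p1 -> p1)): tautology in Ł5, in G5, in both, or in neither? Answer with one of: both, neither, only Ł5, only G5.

only Ł5

In Ł5: every assignment gives 1 — tautology.
In G5: at p1 = 1/4 the value is 1/4 — not a tautology.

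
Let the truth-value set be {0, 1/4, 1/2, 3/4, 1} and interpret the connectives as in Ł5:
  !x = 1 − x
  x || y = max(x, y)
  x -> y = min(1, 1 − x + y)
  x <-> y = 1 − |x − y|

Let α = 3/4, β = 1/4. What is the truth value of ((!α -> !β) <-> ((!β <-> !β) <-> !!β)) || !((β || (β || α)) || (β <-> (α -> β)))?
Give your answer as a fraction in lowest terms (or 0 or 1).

1/4

!α = !3/4 = 1/4
!β = !1/4 = 3/4
!α -> !β = 1/4 -> 3/4 = 1
!β = !1/4 = 3/4
!β = !1/4 = 3/4
!β <-> !β = 3/4 <-> 3/4 = 1
!β = !1/4 = 3/4
!!β = !3/4 = 1/4
(!β <-> !β) <-> !!β = 1 <-> 1/4 = 1/4
(!α -> !β) <-> ((!β <-> !β) <-> !!β) = 1 <-> 1/4 = 1/4
β || α = 1/4 || 3/4 = 3/4
β || (β || α) = 1/4 || 3/4 = 3/4
α -> β = 3/4 -> 1/4 = 1/2
β <-> (α -> β) = 1/4 <-> 1/2 = 3/4
(β || (β || α)) || (β <-> (α -> β)) = 3/4 || 3/4 = 3/4
!((β || (β || α)) || (β <-> (α -> β))) = !3/4 = 1/4
((!α -> !β) <-> ((!β <-> !β) <-> !!β)) || !((β || (β || α)) || (β <-> (α -> β))) = 1/4 || 1/4 = 1/4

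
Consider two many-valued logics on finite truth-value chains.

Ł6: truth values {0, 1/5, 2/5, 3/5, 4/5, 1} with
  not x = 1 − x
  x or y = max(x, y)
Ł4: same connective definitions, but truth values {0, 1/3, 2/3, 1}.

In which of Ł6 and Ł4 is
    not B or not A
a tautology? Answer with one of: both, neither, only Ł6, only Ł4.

neither

In Ł6: at A = 1/5, B = 1/5 the value is 4/5 — not a tautology.
In Ł4: at A = 1/3, B = 1/3 the value is 2/3 — not a tautology.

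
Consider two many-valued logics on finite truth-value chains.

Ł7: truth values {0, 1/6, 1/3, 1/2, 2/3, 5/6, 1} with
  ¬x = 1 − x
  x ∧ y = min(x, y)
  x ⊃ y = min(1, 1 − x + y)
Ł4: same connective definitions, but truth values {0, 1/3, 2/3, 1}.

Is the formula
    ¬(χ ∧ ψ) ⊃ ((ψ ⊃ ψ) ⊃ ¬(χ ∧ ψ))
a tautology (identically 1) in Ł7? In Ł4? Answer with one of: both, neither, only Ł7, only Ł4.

In Ł7: every assignment gives 1 — tautology.
In Ł4: every assignment gives 1 — tautology.

both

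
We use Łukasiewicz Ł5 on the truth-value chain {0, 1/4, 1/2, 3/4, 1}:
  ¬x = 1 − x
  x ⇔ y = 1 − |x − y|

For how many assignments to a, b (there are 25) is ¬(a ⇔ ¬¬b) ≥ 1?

2

value 1: 2 assignments (counts)
value 3/4: 4 assignments
value 1/2: 6 assignments
value 1/4: 8 assignments
value 0: 5 assignments
So 2 of the 25 assignments meet the threshold.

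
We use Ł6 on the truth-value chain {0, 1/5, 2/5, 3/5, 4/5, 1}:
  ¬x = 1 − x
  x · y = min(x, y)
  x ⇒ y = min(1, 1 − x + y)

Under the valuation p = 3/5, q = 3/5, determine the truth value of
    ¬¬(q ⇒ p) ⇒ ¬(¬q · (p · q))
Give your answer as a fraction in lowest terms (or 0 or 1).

q ⇒ p = 3/5 ⇒ 3/5 = 1
¬(q ⇒ p) = ¬1 = 0
¬¬(q ⇒ p) = ¬0 = 1
¬q = ¬3/5 = 2/5
p · q = 3/5 · 3/5 = 3/5
¬q · (p · q) = 2/5 · 3/5 = 2/5
¬(¬q · (p · q)) = ¬2/5 = 3/5
¬¬(q ⇒ p) ⇒ ¬(¬q · (p · q)) = 1 ⇒ 3/5 = 3/5

3/5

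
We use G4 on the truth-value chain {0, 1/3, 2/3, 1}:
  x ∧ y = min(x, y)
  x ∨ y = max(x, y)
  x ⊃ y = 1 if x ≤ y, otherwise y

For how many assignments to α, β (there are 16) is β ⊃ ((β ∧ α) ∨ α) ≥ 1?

α = 0, β = 0 ↦ 1  ≥
α = 0, β = 1/3 ↦ 0  <
α = 0, β = 2/3 ↦ 0  <
α = 0, β = 1 ↦ 0  <
α = 1/3, β = 0 ↦ 1  ≥
α = 1/3, β = 1/3 ↦ 1  ≥
α = 1/3, β = 2/3 ↦ 1/3  <
α = 1/3, β = 1 ↦ 1/3  <
α = 2/3, β = 0 ↦ 1  ≥
α = 2/3, β = 1/3 ↦ 1  ≥
α = 2/3, β = 2/3 ↦ 1  ≥
α = 2/3, β = 1 ↦ 2/3  <
α = 1, β = 0 ↦ 1  ≥
α = 1, β = 1/3 ↦ 1  ≥
α = 1, β = 2/3 ↦ 1  ≥
α = 1, β = 1 ↦ 1  ≥
So 10 of the 16 assignments meet the threshold.

10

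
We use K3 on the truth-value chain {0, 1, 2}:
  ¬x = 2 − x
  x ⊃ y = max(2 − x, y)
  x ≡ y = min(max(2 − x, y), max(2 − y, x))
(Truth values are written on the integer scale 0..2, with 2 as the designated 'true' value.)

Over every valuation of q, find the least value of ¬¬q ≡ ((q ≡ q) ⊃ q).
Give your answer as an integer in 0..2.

1

Take q = 1:
¬q = ¬1 = 1
¬¬q = ¬1 = 1
q ≡ q = 1 ≡ 1 = 1
(q ≡ q) ⊃ q = 1 ⊃ 1 = 1
¬¬q ≡ ((q ≡ q) ⊃ q) = 1 ≡ 1 = 1
No assignment yields a value below 1, so this is the minimum.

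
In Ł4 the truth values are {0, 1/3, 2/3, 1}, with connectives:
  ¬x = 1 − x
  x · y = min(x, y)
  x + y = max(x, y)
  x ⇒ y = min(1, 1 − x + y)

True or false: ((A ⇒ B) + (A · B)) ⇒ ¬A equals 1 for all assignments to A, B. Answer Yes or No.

Counterexample: take A = 1/3, B = 1/3.
A ⇒ B = 1/3 ⇒ 1/3 = 1
A · B = 1/3 · 1/3 = 1/3
(A ⇒ B) + (A · B) = 1 + 1/3 = 1
¬A = ¬1/3 = 2/3
((A ⇒ B) + (A · B)) ⇒ ¬A = 1 ⇒ 2/3 = 2/3
This gives 2/3 ≠ 1.

No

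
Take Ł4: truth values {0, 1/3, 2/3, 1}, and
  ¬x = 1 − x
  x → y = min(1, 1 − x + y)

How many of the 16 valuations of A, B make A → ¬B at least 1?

A = 0, B = 0 ↦ 1  ≥
A = 0, B = 1/3 ↦ 1  ≥
A = 0, B = 2/3 ↦ 1  ≥
A = 0, B = 1 ↦ 1  ≥
A = 1/3, B = 0 ↦ 1  ≥
A = 1/3, B = 1/3 ↦ 1  ≥
A = 1/3, B = 2/3 ↦ 1  ≥
A = 1/3, B = 1 ↦ 2/3  <
A = 2/3, B = 0 ↦ 1  ≥
A = 2/3, B = 1/3 ↦ 1  ≥
A = 2/3, B = 2/3 ↦ 2/3  <
A = 2/3, B = 1 ↦ 1/3  <
A = 1, B = 0 ↦ 1  ≥
A = 1, B = 1/3 ↦ 2/3  <
A = 1, B = 2/3 ↦ 1/3  <
A = 1, B = 1 ↦ 0  <
So 10 of the 16 assignments meet the threshold.

10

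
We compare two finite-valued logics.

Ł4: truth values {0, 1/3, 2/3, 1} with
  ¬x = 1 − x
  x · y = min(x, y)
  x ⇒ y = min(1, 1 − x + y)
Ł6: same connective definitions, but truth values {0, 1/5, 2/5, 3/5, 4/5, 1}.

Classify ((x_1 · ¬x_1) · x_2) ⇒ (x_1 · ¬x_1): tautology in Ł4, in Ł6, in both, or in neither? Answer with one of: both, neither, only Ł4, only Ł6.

both

In Ł4: every assignment gives 1 — tautology.
In Ł6: every assignment gives 1 — tautology.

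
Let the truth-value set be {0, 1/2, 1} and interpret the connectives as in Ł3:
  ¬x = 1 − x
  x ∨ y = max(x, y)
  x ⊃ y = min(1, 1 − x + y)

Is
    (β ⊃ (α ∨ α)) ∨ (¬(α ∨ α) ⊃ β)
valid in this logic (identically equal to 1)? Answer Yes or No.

Counterexample: take α = 0, β = 1/2.
α ∨ α = 0 ∨ 0 = 0
β ⊃ (α ∨ α) = 1/2 ⊃ 0 = 1/2
α ∨ α = 0 ∨ 0 = 0
¬(α ∨ α) = ¬0 = 1
¬(α ∨ α) ⊃ β = 1 ⊃ 1/2 = 1/2
(β ⊃ (α ∨ α)) ∨ (¬(α ∨ α) ⊃ β) = 1/2 ∨ 1/2 = 1/2
This gives 1/2 ≠ 1.

No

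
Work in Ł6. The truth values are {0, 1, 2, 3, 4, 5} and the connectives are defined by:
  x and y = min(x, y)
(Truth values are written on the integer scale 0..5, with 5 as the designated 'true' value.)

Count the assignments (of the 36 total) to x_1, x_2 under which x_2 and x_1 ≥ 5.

1

value 5: 1 assignment (counts)
value 4: 3 assignments
value 3: 5 assignments
value 2: 7 assignments
value 1: 9 assignments
value 0: 11 assignments
So 1 of the 36 assignments meets the threshold.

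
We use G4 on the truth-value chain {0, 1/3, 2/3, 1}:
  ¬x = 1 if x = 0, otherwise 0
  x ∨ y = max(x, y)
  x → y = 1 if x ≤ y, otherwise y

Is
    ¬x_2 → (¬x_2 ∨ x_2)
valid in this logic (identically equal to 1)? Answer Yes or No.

Yes

x_2 = 0 ↦ 1
x_2 = 1/3 ↦ 1
x_2 = 2/3 ↦ 1
x_2 = 1 ↦ 1
Every assignment gives a value ≥ 1.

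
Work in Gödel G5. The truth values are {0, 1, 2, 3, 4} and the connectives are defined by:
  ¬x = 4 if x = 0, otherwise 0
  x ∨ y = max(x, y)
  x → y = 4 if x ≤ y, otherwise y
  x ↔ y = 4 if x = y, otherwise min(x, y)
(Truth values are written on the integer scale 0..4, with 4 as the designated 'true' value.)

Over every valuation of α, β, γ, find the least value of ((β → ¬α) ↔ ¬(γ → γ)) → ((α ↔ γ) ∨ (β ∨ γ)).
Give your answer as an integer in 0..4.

1

Take α = 1, β = 1, γ = 0:
¬α = ¬1 = 0
β → ¬α = 1 → 0 = 0
γ → γ = 0 → 0 = 4
¬(γ → γ) = ¬4 = 0
(β → ¬α) ↔ ¬(γ → γ) = 0 ↔ 0 = 4
α ↔ γ = 1 ↔ 0 = 0
β ∨ γ = 1 ∨ 0 = 1
(α ↔ γ) ∨ (β ∨ γ) = 0 ∨ 1 = 1
((β → ¬α) ↔ ¬(γ → γ)) → ((α ↔ γ) ∨ (β ∨ γ)) = 4 → 1 = 1
No assignment yields a value below 1, so this is the minimum.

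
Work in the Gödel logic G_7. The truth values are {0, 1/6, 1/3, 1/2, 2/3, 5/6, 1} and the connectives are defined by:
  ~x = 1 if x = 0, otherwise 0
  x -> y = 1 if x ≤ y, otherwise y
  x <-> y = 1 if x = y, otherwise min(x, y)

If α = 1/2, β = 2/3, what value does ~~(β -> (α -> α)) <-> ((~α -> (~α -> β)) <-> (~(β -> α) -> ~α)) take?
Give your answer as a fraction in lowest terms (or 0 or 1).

α -> α = 1/2 -> 1/2 = 1
β -> (α -> α) = 2/3 -> 1 = 1
~(β -> (α -> α)) = ~1 = 0
~~(β -> (α -> α)) = ~0 = 1
~α = ~1/2 = 0
~α = ~1/2 = 0
~α -> β = 0 -> 2/3 = 1
~α -> (~α -> β) = 0 -> 1 = 1
β -> α = 2/3 -> 1/2 = 1/2
~(β -> α) = ~1/2 = 0
~α = ~1/2 = 0
~(β -> α) -> ~α = 0 -> 0 = 1
(~α -> (~α -> β)) <-> (~(β -> α) -> ~α) = 1 <-> 1 = 1
~~(β -> (α -> α)) <-> ((~α -> (~α -> β)) <-> (~(β -> α) -> ~α)) = 1 <-> 1 = 1

1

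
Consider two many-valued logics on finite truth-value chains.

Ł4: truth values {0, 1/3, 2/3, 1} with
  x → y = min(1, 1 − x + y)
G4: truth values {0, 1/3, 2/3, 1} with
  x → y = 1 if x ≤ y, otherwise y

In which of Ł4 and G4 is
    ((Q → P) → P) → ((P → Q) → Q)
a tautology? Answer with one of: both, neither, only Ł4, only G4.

In Ł4: every assignment gives 1 — tautology.
In G4: at P = 0, Q = 1/3 the value is 1/3 — not a tautology.

only Ł4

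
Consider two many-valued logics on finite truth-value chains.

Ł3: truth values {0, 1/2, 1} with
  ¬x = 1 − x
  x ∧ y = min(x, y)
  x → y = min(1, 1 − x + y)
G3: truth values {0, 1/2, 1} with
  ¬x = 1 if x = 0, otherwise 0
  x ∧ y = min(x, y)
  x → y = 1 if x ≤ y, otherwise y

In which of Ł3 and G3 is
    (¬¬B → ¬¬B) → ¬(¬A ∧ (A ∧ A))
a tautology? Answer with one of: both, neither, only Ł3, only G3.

only G3

In Ł3: at A = 1/2, B = 0 the value is 1/2 — not a tautology.
In G3: every assignment gives 1 — tautology.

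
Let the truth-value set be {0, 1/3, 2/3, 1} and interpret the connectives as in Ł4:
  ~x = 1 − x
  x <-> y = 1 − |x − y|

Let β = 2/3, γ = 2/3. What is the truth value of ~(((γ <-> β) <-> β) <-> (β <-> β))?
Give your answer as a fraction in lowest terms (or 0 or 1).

γ <-> β = 2/3 <-> 2/3 = 1
(γ <-> β) <-> β = 1 <-> 2/3 = 2/3
β <-> β = 2/3 <-> 2/3 = 1
((γ <-> β) <-> β) <-> (β <-> β) = 2/3 <-> 1 = 2/3
~(((γ <-> β) <-> β) <-> (β <-> β)) = ~2/3 = 1/3

1/3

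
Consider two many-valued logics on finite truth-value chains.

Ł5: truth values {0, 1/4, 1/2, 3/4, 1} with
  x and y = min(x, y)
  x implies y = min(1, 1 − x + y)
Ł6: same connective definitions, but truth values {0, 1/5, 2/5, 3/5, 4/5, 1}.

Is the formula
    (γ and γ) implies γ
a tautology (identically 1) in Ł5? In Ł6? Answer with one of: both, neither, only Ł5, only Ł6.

both

In Ł5: every assignment gives 1 — tautology.
In Ł6: every assignment gives 1 — tautology.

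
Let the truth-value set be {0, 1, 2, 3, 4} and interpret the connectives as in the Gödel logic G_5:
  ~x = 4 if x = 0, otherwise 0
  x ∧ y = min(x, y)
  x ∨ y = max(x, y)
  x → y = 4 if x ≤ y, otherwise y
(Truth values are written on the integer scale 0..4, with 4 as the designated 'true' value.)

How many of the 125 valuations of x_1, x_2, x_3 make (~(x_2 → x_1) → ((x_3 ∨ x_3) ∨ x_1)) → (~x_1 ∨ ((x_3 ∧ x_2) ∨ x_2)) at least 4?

45

value 4: 45 assignments (counts)
value 3: 20 assignments
value 2: 20 assignments
value 1: 20 assignments
value 0: 20 assignments
So 45 of the 125 assignments meet the threshold.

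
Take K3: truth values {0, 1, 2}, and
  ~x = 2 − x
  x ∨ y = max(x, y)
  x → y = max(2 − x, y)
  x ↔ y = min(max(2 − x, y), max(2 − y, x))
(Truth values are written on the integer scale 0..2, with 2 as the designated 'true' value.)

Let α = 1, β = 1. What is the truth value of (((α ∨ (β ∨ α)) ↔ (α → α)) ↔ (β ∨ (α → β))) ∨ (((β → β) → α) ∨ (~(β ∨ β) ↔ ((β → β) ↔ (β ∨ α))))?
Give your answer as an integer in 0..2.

1

β ∨ α = 1 ∨ 1 = 1
α ∨ (β ∨ α) = 1 ∨ 1 = 1
α → α = 1 → 1 = 1
(α ∨ (β ∨ α)) ↔ (α → α) = 1 ↔ 1 = 1
α → β = 1 → 1 = 1
β ∨ (α → β) = 1 ∨ 1 = 1
((α ∨ (β ∨ α)) ↔ (α → α)) ↔ (β ∨ (α → β)) = 1 ↔ 1 = 1
β → β = 1 → 1 = 1
(β → β) → α = 1 → 1 = 1
β ∨ β = 1 ∨ 1 = 1
~(β ∨ β) = ~1 = 1
β → β = 1 → 1 = 1
β ∨ α = 1 ∨ 1 = 1
(β → β) ↔ (β ∨ α) = 1 ↔ 1 = 1
~(β ∨ β) ↔ ((β → β) ↔ (β ∨ α)) = 1 ↔ 1 = 1
((β → β) → α) ∨ (~(β ∨ β) ↔ ((β → β) ↔ (β ∨ α))) = 1 ∨ 1 = 1
(((α ∨ (β ∨ α)) ↔ (α → α)) ↔ (β ∨ (α → β))) ∨ (((β → β) → α) ∨ (~(β ∨ β) ↔ ((β → β) ↔ (β ∨ α)))) = 1 ∨ 1 = 1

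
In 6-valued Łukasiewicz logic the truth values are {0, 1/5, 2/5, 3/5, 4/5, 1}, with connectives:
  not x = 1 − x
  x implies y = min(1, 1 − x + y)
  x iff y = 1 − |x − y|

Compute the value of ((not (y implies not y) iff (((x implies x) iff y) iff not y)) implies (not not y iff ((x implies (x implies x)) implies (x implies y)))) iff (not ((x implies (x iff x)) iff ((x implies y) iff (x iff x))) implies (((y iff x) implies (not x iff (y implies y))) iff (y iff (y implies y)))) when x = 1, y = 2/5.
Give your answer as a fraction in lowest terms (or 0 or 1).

not y = not 2/5 = 3/5
y implies not y = 2/5 implies 3/5 = 1
not (y implies not y) = not 1 = 0
x implies x = 1 implies 1 = 1
(x implies x) iff y = 1 iff 2/5 = 2/5
not y = not 2/5 = 3/5
((x implies x) iff y) iff not y = 2/5 iff 3/5 = 4/5
not (y implies not y) iff (((x implies x) iff y) iff not y) = 0 iff 4/5 = 1/5
not y = not 2/5 = 3/5
not not y = not 3/5 = 2/5
x implies x = 1 implies 1 = 1
x implies (x implies x) = 1 implies 1 = 1
x implies y = 1 implies 2/5 = 2/5
(x implies (x implies x)) implies (x implies y) = 1 implies 2/5 = 2/5
not not y iff ((x implies (x implies x)) implies (x implies y)) = 2/5 iff 2/5 = 1
(not (y implies not y) iff (((x implies x) iff y) iff not y)) implies (not not y iff ((x implies (x implies x)) implies (x implies y))) = 1/5 implies 1 = 1
x iff x = 1 iff 1 = 1
x implies (x iff x) = 1 implies 1 = 1
x implies y = 1 implies 2/5 = 2/5
x iff x = 1 iff 1 = 1
(x implies y) iff (x iff x) = 2/5 iff 1 = 2/5
(x implies (x iff x)) iff ((x implies y) iff (x iff x)) = 1 iff 2/5 = 2/5
not ((x implies (x iff x)) iff ((x implies y) iff (x iff x))) = not 2/5 = 3/5
y iff x = 2/5 iff 1 = 2/5
not x = not 1 = 0
y implies y = 2/5 implies 2/5 = 1
not x iff (y implies y) = 0 iff 1 = 0
(y iff x) implies (not x iff (y implies y)) = 2/5 implies 0 = 3/5
y implies y = 2/5 implies 2/5 = 1
y iff (y implies y) = 2/5 iff 1 = 2/5
((y iff x) implies (not x iff (y implies y))) iff (y iff (y implies y)) = 3/5 iff 2/5 = 4/5
not ((x implies (x iff x)) iff ((x implies y) iff (x iff x))) implies (((y iff x) implies (not x iff (y implies y))) iff (y iff (y implies y))) = 3/5 implies 4/5 = 1
((not (y implies not y) iff (((x implies x) iff y) iff not y)) implies (not not y iff ((x implies (x implies x)) implies (x implies y)))) iff (not ((x implies (x iff x)) iff ((x implies y) iff (x iff x))) implies (((y iff x) implies (not x iff (y implies y))) iff (y iff (y implies y)))) = 1 iff 1 = 1

1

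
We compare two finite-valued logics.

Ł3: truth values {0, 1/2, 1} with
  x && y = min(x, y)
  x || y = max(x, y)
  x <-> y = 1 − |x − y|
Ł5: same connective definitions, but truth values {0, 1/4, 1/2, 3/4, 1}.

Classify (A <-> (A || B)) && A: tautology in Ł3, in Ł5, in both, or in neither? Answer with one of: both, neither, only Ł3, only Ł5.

In Ł3: at A = 0, B = 0 the value is 0 — not a tautology.
In Ł5: at A = 0, B = 0 the value is 0 — not a tautology.

neither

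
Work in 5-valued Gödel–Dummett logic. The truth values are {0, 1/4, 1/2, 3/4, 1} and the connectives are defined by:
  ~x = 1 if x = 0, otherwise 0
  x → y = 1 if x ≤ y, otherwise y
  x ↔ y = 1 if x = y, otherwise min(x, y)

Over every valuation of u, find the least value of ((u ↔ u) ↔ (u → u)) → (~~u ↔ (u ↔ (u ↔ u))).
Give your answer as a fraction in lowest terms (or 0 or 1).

Take u = 1/4:
u ↔ u = 1/4 ↔ 1/4 = 1
u → u = 1/4 → 1/4 = 1
(u ↔ u) ↔ (u → u) = 1 ↔ 1 = 1
~u = ~1/4 = 0
~~u = ~0 = 1
u ↔ u = 1/4 ↔ 1/4 = 1
u ↔ (u ↔ u) = 1/4 ↔ 1 = 1/4
~~u ↔ (u ↔ (u ↔ u)) = 1 ↔ 1/4 = 1/4
((u ↔ u) ↔ (u → u)) → (~~u ↔ (u ↔ (u ↔ u))) = 1 → 1/4 = 1/4
No assignment yields a value below 1/4, so this is the minimum.

1/4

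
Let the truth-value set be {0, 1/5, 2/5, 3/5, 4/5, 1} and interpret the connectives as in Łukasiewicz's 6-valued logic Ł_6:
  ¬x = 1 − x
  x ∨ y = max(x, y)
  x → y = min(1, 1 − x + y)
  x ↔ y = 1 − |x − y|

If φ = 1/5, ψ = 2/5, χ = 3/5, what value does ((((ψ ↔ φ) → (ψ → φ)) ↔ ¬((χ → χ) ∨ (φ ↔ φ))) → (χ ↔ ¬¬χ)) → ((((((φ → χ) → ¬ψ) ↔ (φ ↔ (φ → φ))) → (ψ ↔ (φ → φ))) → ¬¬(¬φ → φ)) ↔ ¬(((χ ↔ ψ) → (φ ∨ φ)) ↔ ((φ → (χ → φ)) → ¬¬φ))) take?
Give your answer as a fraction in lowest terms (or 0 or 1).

ψ ↔ φ = 2/5 ↔ 1/5 = 4/5
ψ → φ = 2/5 → 1/5 = 4/5
(ψ ↔ φ) → (ψ → φ) = 4/5 → 4/5 = 1
χ → χ = 3/5 → 3/5 = 1
φ ↔ φ = 1/5 ↔ 1/5 = 1
(χ → χ) ∨ (φ ↔ φ) = 1 ∨ 1 = 1
¬((χ → χ) ∨ (φ ↔ φ)) = ¬1 = 0
((ψ ↔ φ) → (ψ → φ)) ↔ ¬((χ → χ) ∨ (φ ↔ φ)) = 1 ↔ 0 = 0
¬χ = ¬3/5 = 2/5
¬¬χ = ¬2/5 = 3/5
χ ↔ ¬¬χ = 3/5 ↔ 3/5 = 1
(((ψ ↔ φ) → (ψ → φ)) ↔ ¬((χ → χ) ∨ (φ ↔ φ))) → (χ ↔ ¬¬χ) = 0 → 1 = 1
φ → χ = 1/5 → 3/5 = 1
¬ψ = ¬2/5 = 3/5
(φ → χ) → ¬ψ = 1 → 3/5 = 3/5
φ → φ = 1/5 → 1/5 = 1
φ ↔ (φ → φ) = 1/5 ↔ 1 = 1/5
((φ → χ) → ¬ψ) ↔ (φ ↔ (φ → φ)) = 3/5 ↔ 1/5 = 3/5
φ → φ = 1/5 → 1/5 = 1
ψ ↔ (φ → φ) = 2/5 ↔ 1 = 2/5
(((φ → χ) → ¬ψ) ↔ (φ ↔ (φ → φ))) → (ψ ↔ (φ → φ)) = 3/5 → 2/5 = 4/5
¬φ = ¬1/5 = 4/5
¬φ → φ = 4/5 → 1/5 = 2/5
¬(¬φ → φ) = ¬2/5 = 3/5
¬¬(¬φ → φ) = ¬3/5 = 2/5
((((φ → χ) → ¬ψ) ↔ (φ ↔ (φ → φ))) → (ψ ↔ (φ → φ))) → ¬¬(¬φ → φ) = 4/5 → 2/5 = 3/5
χ ↔ ψ = 3/5 ↔ 2/5 = 4/5
φ ∨ φ = 1/5 ∨ 1/5 = 1/5
(χ ↔ ψ) → (φ ∨ φ) = 4/5 → 1/5 = 2/5
χ → φ = 3/5 → 1/5 = 3/5
φ → (χ → φ) = 1/5 → 3/5 = 1
¬φ = ¬1/5 = 4/5
¬¬φ = ¬4/5 = 1/5
(φ → (χ → φ)) → ¬¬φ = 1 → 1/5 = 1/5
((χ ↔ ψ) → (φ ∨ φ)) ↔ ((φ → (χ → φ)) → ¬¬φ) = 2/5 ↔ 1/5 = 4/5
¬(((χ ↔ ψ) → (φ ∨ φ)) ↔ ((φ → (χ → φ)) → ¬¬φ)) = ¬4/5 = 1/5
(((((φ → χ) → ¬ψ) ↔ (φ ↔ (φ → φ))) → (ψ ↔ (φ → φ))) → ¬¬(¬φ → φ)) ↔ ¬(((χ ↔ ψ) → (φ ∨ φ)) ↔ ((φ → (χ → φ)) → ¬¬φ)) = 3/5 ↔ 1/5 = 3/5
((((ψ ↔ φ) → (ψ → φ)) ↔ ¬((χ → χ) ∨ (φ ↔ φ))) → (χ ↔ ¬¬χ)) → ((((((φ → χ) → ¬ψ) ↔ (φ ↔ (φ → φ))) → (ψ ↔ (φ → φ))) → ¬¬(¬φ → φ)) ↔ ¬(((χ ↔ ψ) → (φ ∨ φ)) ↔ ((φ → (χ → φ)) → ¬¬φ))) = 1 → 3/5 = 3/5

3/5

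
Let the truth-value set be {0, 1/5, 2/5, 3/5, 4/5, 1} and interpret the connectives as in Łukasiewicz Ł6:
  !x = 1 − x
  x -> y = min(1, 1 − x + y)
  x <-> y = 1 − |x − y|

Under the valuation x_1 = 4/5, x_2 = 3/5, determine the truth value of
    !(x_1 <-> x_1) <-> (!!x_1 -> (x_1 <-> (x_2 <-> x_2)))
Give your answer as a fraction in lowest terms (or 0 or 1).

0

x_1 <-> x_1 = 4/5 <-> 4/5 = 1
!(x_1 <-> x_1) = !1 = 0
!x_1 = !4/5 = 1/5
!!x_1 = !1/5 = 4/5
x_2 <-> x_2 = 3/5 <-> 3/5 = 1
x_1 <-> (x_2 <-> x_2) = 4/5 <-> 1 = 4/5
!!x_1 -> (x_1 <-> (x_2 <-> x_2)) = 4/5 -> 4/5 = 1
!(x_1 <-> x_1) <-> (!!x_1 -> (x_1 <-> (x_2 <-> x_2))) = 0 <-> 1 = 0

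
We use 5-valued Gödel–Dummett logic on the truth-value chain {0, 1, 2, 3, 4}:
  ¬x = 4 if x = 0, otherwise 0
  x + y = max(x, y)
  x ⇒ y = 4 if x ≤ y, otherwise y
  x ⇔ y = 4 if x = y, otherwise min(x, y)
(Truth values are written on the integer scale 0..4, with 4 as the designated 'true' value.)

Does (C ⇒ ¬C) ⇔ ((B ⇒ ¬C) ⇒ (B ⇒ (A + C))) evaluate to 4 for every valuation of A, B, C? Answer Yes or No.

Counterexample: take A = 0, B = 0, C = 1.
¬C = ¬1 = 0
C ⇒ ¬C = 1 ⇒ 0 = 0
¬C = ¬1 = 0
B ⇒ ¬C = 0 ⇒ 0 = 4
A + C = 0 + 1 = 1
B ⇒ (A + C) = 0 ⇒ 1 = 4
(B ⇒ ¬C) ⇒ (B ⇒ (A + C)) = 4 ⇒ 4 = 4
(C ⇒ ¬C) ⇔ ((B ⇒ ¬C) ⇒ (B ⇒ (A + C))) = 0 ⇔ 4 = 0
This gives 0 ≠ 4.

No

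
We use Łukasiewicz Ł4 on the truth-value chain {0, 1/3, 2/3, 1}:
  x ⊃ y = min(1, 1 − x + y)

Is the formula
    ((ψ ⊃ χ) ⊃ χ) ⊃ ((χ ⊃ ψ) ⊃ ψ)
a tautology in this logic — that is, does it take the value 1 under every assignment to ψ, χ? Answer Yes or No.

Yes

ψ = 0, χ = 0 ↦ 1
ψ = 0, χ = 1/3 ↦ 1
ψ = 0, χ = 2/3 ↦ 1
ψ = 0, χ = 1 ↦ 1
ψ = 1/3, χ = 0 ↦ 1
ψ = 1/3, χ = 1/3 ↦ 1
ψ = 1/3, χ = 2/3 ↦ 1
ψ = 1/3, χ = 1 ↦ 1
ψ = 2/3, χ = 0 ↦ 1
ψ = 2/3, χ = 1/3 ↦ 1
ψ = 2/3, χ = 2/3 ↦ 1
ψ = 2/3, χ = 1 ↦ 1
ψ = 1, χ = 0 ↦ 1
ψ = 1, χ = 1/3 ↦ 1
ψ = 1, χ = 2/3 ↦ 1
ψ = 1, χ = 1 ↦ 1
Every assignment gives a value ≥ 1.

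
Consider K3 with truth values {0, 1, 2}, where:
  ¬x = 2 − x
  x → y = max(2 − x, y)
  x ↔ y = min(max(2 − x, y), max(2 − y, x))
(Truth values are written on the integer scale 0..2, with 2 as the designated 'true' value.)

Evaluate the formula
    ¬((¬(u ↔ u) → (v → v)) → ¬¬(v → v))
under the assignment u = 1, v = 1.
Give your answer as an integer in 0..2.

1

u ↔ u = 1 ↔ 1 = 1
¬(u ↔ u) = ¬1 = 1
v → v = 1 → 1 = 1
¬(u ↔ u) → (v → v) = 1 → 1 = 1
v → v = 1 → 1 = 1
¬(v → v) = ¬1 = 1
¬¬(v → v) = ¬1 = 1
(¬(u ↔ u) → (v → v)) → ¬¬(v → v) = 1 → 1 = 1
¬((¬(u ↔ u) → (v → v)) → ¬¬(v → v)) = ¬1 = 1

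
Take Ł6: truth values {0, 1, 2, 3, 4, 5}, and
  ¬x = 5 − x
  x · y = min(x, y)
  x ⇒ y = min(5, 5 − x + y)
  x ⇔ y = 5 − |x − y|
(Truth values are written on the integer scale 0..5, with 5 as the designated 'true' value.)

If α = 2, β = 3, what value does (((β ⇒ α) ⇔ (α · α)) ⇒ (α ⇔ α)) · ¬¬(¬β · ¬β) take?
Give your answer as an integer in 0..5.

2

β ⇒ α = 3 ⇒ 2 = 4
α · α = 2 · 2 = 2
(β ⇒ α) ⇔ (α · α) = 4 ⇔ 2 = 3
α ⇔ α = 2 ⇔ 2 = 5
((β ⇒ α) ⇔ (α · α)) ⇒ (α ⇔ α) = 3 ⇒ 5 = 5
¬β = ¬3 = 2
¬β = ¬3 = 2
¬β · ¬β = 2 · 2 = 2
¬(¬β · ¬β) = ¬2 = 3
¬¬(¬β · ¬β) = ¬3 = 2
(((β ⇒ α) ⇔ (α · α)) ⇒ (α ⇔ α)) · ¬¬(¬β · ¬β) = 5 · 2 = 2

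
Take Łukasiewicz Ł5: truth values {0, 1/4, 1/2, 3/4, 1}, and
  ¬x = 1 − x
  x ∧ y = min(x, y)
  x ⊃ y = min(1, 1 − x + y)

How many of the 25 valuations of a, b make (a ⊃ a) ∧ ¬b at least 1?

value 1: 5 assignments (counts)
value 3/4: 5 assignments
value 1/2: 5 assignments
value 1/4: 5 assignments
value 0: 5 assignments
So 5 of the 25 assignments meet the threshold.

5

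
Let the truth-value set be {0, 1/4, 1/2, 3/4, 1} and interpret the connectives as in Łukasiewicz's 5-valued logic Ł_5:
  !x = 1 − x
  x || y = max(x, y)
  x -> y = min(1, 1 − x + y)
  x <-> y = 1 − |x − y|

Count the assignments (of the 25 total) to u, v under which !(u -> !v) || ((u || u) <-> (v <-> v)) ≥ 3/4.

value 1: 5 assignments (counts)
value 3/4: 5 assignments (counts)
value 1/2: 5 assignments
value 1/4: 5 assignments
value 0: 5 assignments
So 10 of the 25 assignments meet the threshold.

10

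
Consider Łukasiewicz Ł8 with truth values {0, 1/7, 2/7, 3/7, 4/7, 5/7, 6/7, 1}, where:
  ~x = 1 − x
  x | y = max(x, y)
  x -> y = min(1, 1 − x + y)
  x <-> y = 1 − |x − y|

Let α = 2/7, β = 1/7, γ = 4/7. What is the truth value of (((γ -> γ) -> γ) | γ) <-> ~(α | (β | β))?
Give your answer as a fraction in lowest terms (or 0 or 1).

6/7

γ -> γ = 4/7 -> 4/7 = 1
(γ -> γ) -> γ = 1 -> 4/7 = 4/7
((γ -> γ) -> γ) | γ = 4/7 | 4/7 = 4/7
β | β = 1/7 | 1/7 = 1/7
α | (β | β) = 2/7 | 1/7 = 2/7
~(α | (β | β)) = ~2/7 = 5/7
(((γ -> γ) -> γ) | γ) <-> ~(α | (β | β)) = 4/7 <-> 5/7 = 6/7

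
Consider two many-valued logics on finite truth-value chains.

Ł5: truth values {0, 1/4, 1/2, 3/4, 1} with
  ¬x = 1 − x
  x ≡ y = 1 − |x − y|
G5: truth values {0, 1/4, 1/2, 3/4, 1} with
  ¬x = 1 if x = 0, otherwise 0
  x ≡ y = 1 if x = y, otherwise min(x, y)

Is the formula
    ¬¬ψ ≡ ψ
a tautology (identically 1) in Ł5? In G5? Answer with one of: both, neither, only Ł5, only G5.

In Ł5: every assignment gives 1 — tautology.
In G5: at ψ = 1/4 the value is 1/4 — not a tautology.

only Ł5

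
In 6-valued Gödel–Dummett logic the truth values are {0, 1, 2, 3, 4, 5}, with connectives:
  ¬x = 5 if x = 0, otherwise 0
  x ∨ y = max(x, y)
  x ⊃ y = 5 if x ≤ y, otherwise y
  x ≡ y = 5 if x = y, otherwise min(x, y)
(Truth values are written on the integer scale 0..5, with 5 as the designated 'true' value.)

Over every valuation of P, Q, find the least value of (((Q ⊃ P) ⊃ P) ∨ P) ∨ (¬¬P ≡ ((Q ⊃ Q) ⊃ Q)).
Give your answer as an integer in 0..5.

1

Take P = 1, Q = 0:
Q ⊃ P = 0 ⊃ 1 = 5
(Q ⊃ P) ⊃ P = 5 ⊃ 1 = 1
((Q ⊃ P) ⊃ P) ∨ P = 1 ∨ 1 = 1
¬P = ¬1 = 0
¬¬P = ¬0 = 5
Q ⊃ Q = 0 ⊃ 0 = 5
(Q ⊃ Q) ⊃ Q = 5 ⊃ 0 = 0
¬¬P ≡ ((Q ⊃ Q) ⊃ Q) = 5 ≡ 0 = 0
(((Q ⊃ P) ⊃ P) ∨ P) ∨ (¬¬P ≡ ((Q ⊃ Q) ⊃ Q)) = 1 ∨ 0 = 1
No assignment yields a value below 1, so this is the minimum.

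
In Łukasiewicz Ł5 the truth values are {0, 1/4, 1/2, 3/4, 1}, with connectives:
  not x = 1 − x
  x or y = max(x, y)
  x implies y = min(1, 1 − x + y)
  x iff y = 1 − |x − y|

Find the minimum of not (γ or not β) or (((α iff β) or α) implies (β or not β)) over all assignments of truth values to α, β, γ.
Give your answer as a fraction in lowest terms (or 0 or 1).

1/2

Take α = 1/2, β = 1/2, γ = 0:
not β = not 1/2 = 1/2
γ or not β = 0 or 1/2 = 1/2
not (γ or not β) = not 1/2 = 1/2
α iff β = 1/2 iff 1/2 = 1
(α iff β) or α = 1 or 1/2 = 1
not β = not 1/2 = 1/2
β or not β = 1/2 or 1/2 = 1/2
((α iff β) or α) implies (β or not β) = 1 implies 1/2 = 1/2
not (γ or not β) or (((α iff β) or α) implies (β or not β)) = 1/2 or 1/2 = 1/2
No assignment yields a value below 1/2, so this is the minimum.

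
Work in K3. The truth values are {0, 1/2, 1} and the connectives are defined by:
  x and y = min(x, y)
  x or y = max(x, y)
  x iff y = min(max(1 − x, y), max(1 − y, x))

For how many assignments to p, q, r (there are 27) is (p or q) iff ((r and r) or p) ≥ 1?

12

value 1: 12 assignments (counts)
value 1/2: 13 assignments
value 0: 2 assignments
So 12 of the 27 assignments meet the threshold.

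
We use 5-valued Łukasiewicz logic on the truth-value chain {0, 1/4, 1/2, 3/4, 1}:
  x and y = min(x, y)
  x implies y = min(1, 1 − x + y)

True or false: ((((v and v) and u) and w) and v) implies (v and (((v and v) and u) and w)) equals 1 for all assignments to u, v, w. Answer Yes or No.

Yes

At u = 1/2, v = 1, w = 1/2, for instance:
v and v = 1 and 1 = 1
(v and v) and u = 1 and 1/2 = 1/2
((v and v) and u) and w = 1/2 and 1/2 = 1/2
(((v and v) and u) and w) and v = 1/2 and 1 = 1/2
v and (((v and v) and u) and w) = 1 and 1/2 = 1/2
((((v and v) and u) and w) and v) implies (v and (((v and v) and u) and w)) = 1/2 implies 1/2 = 1
and checking the remaining 124 assignments likewise gives ≥ 1 in every case.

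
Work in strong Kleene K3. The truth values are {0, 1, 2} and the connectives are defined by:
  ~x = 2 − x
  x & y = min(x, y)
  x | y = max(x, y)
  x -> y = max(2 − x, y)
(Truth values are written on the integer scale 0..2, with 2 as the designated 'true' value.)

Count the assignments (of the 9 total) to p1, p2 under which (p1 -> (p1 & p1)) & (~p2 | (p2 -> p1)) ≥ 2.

4

p1 = 0, p2 = 0 ↦ 2  ≥
p1 = 0, p2 = 1 ↦ 1  <
p1 = 0, p2 = 2 ↦ 0  <
p1 = 1, p2 = 0 ↦ 1  <
p1 = 1, p2 = 1 ↦ 1  <
p1 = 1, p2 = 2 ↦ 1  <
p1 = 2, p2 = 0 ↦ 2  ≥
p1 = 2, p2 = 1 ↦ 2  ≥
p1 = 2, p2 = 2 ↦ 2  ≥
So 4 of the 9 assignments meet the threshold.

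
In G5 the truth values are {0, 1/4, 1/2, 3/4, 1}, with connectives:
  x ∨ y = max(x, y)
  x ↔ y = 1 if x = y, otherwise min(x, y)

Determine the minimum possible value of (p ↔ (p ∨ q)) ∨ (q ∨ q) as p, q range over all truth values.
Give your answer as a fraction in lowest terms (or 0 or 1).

1/4

Take p = 0, q = 1/4:
p ∨ q = 0 ∨ 1/4 = 1/4
p ↔ (p ∨ q) = 0 ↔ 1/4 = 0
q ∨ q = 1/4 ∨ 1/4 = 1/4
(p ↔ (p ∨ q)) ∨ (q ∨ q) = 0 ∨ 1/4 = 1/4
No assignment yields a value below 1/4, so this is the minimum.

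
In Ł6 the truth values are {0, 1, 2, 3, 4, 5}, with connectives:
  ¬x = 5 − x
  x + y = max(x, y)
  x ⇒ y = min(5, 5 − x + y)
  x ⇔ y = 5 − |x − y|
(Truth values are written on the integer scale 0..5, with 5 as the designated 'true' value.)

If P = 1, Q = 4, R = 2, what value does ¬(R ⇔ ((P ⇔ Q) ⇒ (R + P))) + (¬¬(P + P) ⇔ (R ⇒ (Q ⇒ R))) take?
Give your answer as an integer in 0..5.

P ⇔ Q = 1 ⇔ 4 = 2
R + P = 2 + 1 = 2
(P ⇔ Q) ⇒ (R + P) = 2 ⇒ 2 = 5
R ⇔ ((P ⇔ Q) ⇒ (R + P)) = 2 ⇔ 5 = 2
¬(R ⇔ ((P ⇔ Q) ⇒ (R + P))) = ¬2 = 3
P + P = 1 + 1 = 1
¬(P + P) = ¬1 = 4
¬¬(P + P) = ¬4 = 1
Q ⇒ R = 4 ⇒ 2 = 3
R ⇒ (Q ⇒ R) = 2 ⇒ 3 = 5
¬¬(P + P) ⇔ (R ⇒ (Q ⇒ R)) = 1 ⇔ 5 = 1
¬(R ⇔ ((P ⇔ Q) ⇒ (R + P))) + (¬¬(P + P) ⇔ (R ⇒ (Q ⇒ R))) = 3 + 1 = 3

3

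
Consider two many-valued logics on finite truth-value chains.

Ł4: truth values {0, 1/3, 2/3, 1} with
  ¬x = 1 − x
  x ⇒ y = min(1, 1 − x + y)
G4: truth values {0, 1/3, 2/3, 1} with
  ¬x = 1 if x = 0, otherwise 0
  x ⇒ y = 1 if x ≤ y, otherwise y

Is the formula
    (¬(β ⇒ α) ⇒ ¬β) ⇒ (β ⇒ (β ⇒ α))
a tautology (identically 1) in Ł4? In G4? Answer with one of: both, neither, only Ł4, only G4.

In Ł4: every assignment gives 1 — tautology.
In G4: at α = 1/3, β = 2/3 the value is 1/3 — not a tautology.

only Ł4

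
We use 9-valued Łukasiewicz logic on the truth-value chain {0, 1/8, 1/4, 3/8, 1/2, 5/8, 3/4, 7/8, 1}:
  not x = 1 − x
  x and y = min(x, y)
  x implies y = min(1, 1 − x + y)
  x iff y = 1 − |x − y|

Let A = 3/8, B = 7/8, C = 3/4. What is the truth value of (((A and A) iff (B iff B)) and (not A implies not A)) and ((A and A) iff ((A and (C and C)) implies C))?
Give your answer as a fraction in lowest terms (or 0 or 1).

A and A = 3/8 and 3/8 = 3/8
B iff B = 7/8 iff 7/8 = 1
(A and A) iff (B iff B) = 3/8 iff 1 = 3/8
not A = not 3/8 = 5/8
not A = not 3/8 = 5/8
not A implies not A = 5/8 implies 5/8 = 1
((A and A) iff (B iff B)) and (not A implies not A) = 3/8 and 1 = 3/8
A and A = 3/8 and 3/8 = 3/8
C and C = 3/4 and 3/4 = 3/4
A and (C and C) = 3/8 and 3/4 = 3/8
(A and (C and C)) implies C = 3/8 implies 3/4 = 1
(A and A) iff ((A and (C and C)) implies C) = 3/8 iff 1 = 3/8
(((A and A) iff (B iff B)) and (not A implies not A)) and ((A and A) iff ((A and (C and C)) implies C)) = 3/8 and 3/8 = 3/8

3/8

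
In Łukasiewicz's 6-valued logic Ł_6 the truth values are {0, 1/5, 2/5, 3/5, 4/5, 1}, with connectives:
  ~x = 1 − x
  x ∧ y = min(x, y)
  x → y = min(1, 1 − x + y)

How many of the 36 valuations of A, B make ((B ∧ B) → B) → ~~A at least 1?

6

value 1: 6 assignments (counts)
value 4/5: 6 assignments
value 3/5: 6 assignments
value 2/5: 6 assignments
value 1/5: 6 assignments
value 0: 6 assignments
So 6 of the 36 assignments meet the threshold.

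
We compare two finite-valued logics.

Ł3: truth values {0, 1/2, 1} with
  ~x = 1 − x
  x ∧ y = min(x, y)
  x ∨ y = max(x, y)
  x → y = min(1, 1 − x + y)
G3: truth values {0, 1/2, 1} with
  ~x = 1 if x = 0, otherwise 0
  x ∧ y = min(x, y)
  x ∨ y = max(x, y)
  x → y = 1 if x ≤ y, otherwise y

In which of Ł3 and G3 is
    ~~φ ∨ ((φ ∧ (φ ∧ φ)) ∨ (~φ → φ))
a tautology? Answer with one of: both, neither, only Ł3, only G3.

neither

In Ł3: at φ = 0 the value is 0 — not a tautology.
In G3: at φ = 0 the value is 0 — not a tautology.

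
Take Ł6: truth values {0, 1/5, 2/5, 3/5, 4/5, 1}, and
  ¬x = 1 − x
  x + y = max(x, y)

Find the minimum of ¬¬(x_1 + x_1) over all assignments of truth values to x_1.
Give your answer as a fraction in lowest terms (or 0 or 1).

Take x_1 = 0:
x_1 + x_1 = 0 + 0 = 0
¬(x_1 + x_1) = ¬0 = 1
¬¬(x_1 + x_1) = ¬1 = 0
No assignment yields a value below 0, so this is the minimum.

0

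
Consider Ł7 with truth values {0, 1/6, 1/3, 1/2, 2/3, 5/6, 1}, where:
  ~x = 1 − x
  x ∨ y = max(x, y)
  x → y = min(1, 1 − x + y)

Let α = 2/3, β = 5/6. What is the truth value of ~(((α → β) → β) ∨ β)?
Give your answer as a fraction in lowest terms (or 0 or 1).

α → β = 2/3 → 5/6 = 1
(α → β) → β = 1 → 5/6 = 5/6
((α → β) → β) ∨ β = 5/6 ∨ 5/6 = 5/6
~(((α → β) → β) ∨ β) = ~5/6 = 1/6

1/6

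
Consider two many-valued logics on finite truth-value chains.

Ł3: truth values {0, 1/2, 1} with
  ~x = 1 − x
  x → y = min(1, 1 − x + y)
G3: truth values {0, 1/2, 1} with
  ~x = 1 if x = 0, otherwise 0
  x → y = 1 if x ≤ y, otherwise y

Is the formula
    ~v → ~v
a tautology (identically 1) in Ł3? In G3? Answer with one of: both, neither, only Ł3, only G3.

In Ł3: every assignment gives 1 — tautology.
In G3: every assignment gives 1 — tautology.

both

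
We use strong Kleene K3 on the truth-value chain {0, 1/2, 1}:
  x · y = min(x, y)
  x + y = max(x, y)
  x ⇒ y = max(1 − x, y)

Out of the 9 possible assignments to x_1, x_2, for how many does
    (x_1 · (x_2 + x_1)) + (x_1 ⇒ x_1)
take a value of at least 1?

x_1 = 0, x_2 = 0 ↦ 1  ≥
x_1 = 0, x_2 = 1/2 ↦ 1  ≥
x_1 = 0, x_2 = 1 ↦ 1  ≥
x_1 = 1/2, x_2 = 0 ↦ 1/2  <
x_1 = 1/2, x_2 = 1/2 ↦ 1/2  <
x_1 = 1/2, x_2 = 1 ↦ 1/2  <
x_1 = 1, x_2 = 0 ↦ 1  ≥
x_1 = 1, x_2 = 1/2 ↦ 1  ≥
x_1 = 1, x_2 = 1 ↦ 1  ≥
So 6 of the 9 assignments meet the threshold.

6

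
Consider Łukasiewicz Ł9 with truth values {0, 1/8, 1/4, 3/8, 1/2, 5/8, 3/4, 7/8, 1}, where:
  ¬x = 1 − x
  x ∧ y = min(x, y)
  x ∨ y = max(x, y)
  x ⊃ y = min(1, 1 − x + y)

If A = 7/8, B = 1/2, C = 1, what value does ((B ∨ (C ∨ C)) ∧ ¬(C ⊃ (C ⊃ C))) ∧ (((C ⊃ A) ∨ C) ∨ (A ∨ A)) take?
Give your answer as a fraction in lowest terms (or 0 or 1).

0

C ∨ C = 1 ∨ 1 = 1
B ∨ (C ∨ C) = 1/2 ∨ 1 = 1
C ⊃ C = 1 ⊃ 1 = 1
C ⊃ (C ⊃ C) = 1 ⊃ 1 = 1
¬(C ⊃ (C ⊃ C)) = ¬1 = 0
(B ∨ (C ∨ C)) ∧ ¬(C ⊃ (C ⊃ C)) = 1 ∧ 0 = 0
C ⊃ A = 1 ⊃ 7/8 = 7/8
(C ⊃ A) ∨ C = 7/8 ∨ 1 = 1
A ∨ A = 7/8 ∨ 7/8 = 7/8
((C ⊃ A) ∨ C) ∨ (A ∨ A) = 1 ∨ 7/8 = 1
((B ∨ (C ∨ C)) ∧ ¬(C ⊃ (C ⊃ C))) ∧ (((C ⊃ A) ∨ C) ∨ (A ∨ A)) = 0 ∧ 1 = 0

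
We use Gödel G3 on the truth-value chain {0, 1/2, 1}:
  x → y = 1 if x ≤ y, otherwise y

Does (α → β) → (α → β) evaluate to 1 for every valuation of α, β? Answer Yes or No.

Yes

α = 0, β = 0 ↦ 1
α = 0, β = 1/2 ↦ 1
α = 0, β = 1 ↦ 1
α = 1/2, β = 0 ↦ 1
α = 1/2, β = 1/2 ↦ 1
α = 1/2, β = 1 ↦ 1
α = 1, β = 0 ↦ 1
α = 1, β = 1/2 ↦ 1
α = 1, β = 1 ↦ 1
Every assignment gives a value ≥ 1.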